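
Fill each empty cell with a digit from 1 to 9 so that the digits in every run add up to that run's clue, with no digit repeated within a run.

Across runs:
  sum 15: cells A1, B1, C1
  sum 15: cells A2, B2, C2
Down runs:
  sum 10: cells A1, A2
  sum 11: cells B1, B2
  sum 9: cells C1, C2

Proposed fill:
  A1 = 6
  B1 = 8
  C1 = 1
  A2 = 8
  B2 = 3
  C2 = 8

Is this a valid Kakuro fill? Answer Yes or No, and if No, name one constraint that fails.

No — the across run A2–C2 sums to 19, not 15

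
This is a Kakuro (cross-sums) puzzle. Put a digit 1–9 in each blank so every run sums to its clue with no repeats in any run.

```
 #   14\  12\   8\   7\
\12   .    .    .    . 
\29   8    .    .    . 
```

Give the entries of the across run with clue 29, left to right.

29 in 4 cells must be {5,7,8,9}.
R1C1 = 14 − 8 = 6 completes the 14 down.
R1C2 = 3: the only remaining digit allowed by both the 12 across and the 12 down.
R2C2 = 12 − 3 = 9 completes the 12 down.
R2C4 = 5: the only remaining digit allowed by both the 29 across and the 7 down.
R1C4 = 7 − 5 = 2 completes the 7 down.
R2C3 = 29 − 22 = 7 completes the 29 across.
R1C3 = 12 − 11 = 1 completes the 12 across.

8 9 7 5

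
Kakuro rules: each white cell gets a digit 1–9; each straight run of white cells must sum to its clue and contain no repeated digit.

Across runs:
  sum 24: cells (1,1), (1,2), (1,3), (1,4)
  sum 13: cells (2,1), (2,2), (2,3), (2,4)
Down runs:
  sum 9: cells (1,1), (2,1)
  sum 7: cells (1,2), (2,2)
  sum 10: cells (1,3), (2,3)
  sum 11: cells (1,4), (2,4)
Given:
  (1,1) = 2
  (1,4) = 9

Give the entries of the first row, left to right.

(2,1) = 9 − 2 = 7 completes the 9 down.
(2,4) = 11 − 9 = 2 completes the 11 down.
No cell is forced outright now. (2,2) can only be 1 or 3 (the digits allowed by both its 13 across and its 7 down). If (2,2) = 3: then (1,2) would have to be in {5,6,7,8} for the 24 across but in {4} for the 7 down — contradiction. So (2,2) = 1.
(1,2) = 7 − 1 = 6 completes the 7 down.
(1,3) = 24 − 17 = 7 completes the 24 across.
(2,3) = 13 − 10 = 3 completes the 13 across.

2, 6, 7, 9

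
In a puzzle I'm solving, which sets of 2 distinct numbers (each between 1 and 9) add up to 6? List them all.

{1,5}; {2,4}

2 distinct digits from 1–9 sum between 3 and 17.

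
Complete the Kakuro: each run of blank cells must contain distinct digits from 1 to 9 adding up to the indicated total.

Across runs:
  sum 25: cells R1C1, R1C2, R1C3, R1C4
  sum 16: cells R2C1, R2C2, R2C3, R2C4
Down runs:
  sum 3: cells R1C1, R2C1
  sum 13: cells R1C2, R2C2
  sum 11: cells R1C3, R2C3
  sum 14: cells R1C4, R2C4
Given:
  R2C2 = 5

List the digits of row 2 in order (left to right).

3 in 2 cells must be {1,2}.
R1C2 = 13 − 5 = 8 completes the 13 down.
No cell is forced outright now. R2C4 can only be 6 or 8 (the digits allowed by both its 16 across and its 14 down). If R2C4 = 6: then R1C4 would have to be in {1,2,3,4,5,6,7,9} for the 25 across but in {8} for the 14 down — contradiction. So R2C4 = 8.
R1C4 = 14 − 8 = 6 completes the 14 down.
Given what's placed, R2C3 must be 2 to fit the 16 across and 11 down.
R1C1 = 2: the only remaining digit allowed by both the 25 across and the 3 down.
R1C3 = 25 − 16 = 9 completes the 25 across.
R2C1 = 16 − 15 = 1 completes the 16 across.

1 5 2 8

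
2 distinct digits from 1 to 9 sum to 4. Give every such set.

2 distinct digits from 1–9 sum between 3 and 17.
Only one set works: {1,3}.

{1,3}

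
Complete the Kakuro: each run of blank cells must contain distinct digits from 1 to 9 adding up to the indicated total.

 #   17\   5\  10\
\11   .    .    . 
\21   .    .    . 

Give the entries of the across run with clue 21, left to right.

9 4 8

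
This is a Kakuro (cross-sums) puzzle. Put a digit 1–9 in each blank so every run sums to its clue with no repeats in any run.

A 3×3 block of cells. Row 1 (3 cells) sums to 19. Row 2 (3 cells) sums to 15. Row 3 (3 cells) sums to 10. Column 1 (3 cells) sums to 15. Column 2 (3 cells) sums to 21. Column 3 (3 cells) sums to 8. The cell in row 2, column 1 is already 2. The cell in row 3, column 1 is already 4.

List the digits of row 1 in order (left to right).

9, 7, 3

(1,1) = 15 − 6 = 9 completes the 15 down.
(3,2) = 5: the only remaining digit allowed by both the 10 across and the 21 down.
(3,3) = 10 − 9 = 1 completes the 10 across.
(1,2) = 7: the only remaining digit allowed by both the 19 across and the 21 down.
(1,3) = 19 − 16 = 3 completes the 19 across.
(2,2) = 21 − 12 = 9 completes the 21 down.
(2,3) = 15 − 11 = 4 completes the 15 across.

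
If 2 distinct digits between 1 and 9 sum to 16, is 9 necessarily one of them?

Yes

The only way to make 16 from 2 distinct digits is {7,9}, which contains 9.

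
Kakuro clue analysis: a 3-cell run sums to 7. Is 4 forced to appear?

The only way to make 7 from 3 distinct digits is {1,2,4}, which contains 4.

Yes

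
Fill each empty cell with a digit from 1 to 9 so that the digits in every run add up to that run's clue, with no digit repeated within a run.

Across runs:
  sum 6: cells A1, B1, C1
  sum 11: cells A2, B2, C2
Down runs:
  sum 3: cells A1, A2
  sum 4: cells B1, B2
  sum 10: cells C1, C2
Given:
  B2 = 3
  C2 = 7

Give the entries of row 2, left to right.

6 in 3 cells must be {1,2,3}; 3 in 2 cells must be {1,2}; 4 in 2 cells must be {1,3}.
B1 = 4 − 3 = 1 completes the 4 down.
C1 = 10 − 7 = 3 completes the 10 down.
A2 = 11 − 10 = 1 completes the 11 across.
A1 = 6 − 4 = 2 completes the 6 across.

1 3 7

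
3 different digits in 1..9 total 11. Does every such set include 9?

Counterexample: {1,2,8} sums to 11 without using 9.

No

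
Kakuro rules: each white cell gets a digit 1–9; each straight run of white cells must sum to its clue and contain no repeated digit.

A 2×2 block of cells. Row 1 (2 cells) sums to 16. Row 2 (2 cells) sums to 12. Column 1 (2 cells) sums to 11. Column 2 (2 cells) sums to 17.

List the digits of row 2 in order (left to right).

16 in 2 cells must be {7,9}; 17 in 2 cells must be {8,9}.
The 16 across and the 17 down share only 9, so (1,2) = 9.
(2,2) = 17 − 9 = 8 completes the 17 down.
(1,1) = 16 − 9 = 7 completes the 16 across.
(2,1) = 12 − 8 = 4 completes the 12 across.

4 8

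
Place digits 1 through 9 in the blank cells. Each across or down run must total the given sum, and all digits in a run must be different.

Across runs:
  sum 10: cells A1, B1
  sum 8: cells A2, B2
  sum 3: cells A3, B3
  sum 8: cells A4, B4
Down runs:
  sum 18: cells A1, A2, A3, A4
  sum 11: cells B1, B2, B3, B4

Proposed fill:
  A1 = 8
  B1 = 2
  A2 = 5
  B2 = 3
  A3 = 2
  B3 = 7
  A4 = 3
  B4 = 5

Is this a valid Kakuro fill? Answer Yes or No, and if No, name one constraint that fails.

No — the down run B1–B4 sums to 17, not 11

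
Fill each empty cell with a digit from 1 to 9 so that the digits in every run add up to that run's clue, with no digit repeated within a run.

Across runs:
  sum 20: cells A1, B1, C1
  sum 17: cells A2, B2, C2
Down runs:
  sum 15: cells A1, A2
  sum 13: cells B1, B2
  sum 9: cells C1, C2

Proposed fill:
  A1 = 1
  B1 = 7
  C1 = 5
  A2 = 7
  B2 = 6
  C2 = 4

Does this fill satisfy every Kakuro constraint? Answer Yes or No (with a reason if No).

No — the across run A1–C1 sums to 13, not 20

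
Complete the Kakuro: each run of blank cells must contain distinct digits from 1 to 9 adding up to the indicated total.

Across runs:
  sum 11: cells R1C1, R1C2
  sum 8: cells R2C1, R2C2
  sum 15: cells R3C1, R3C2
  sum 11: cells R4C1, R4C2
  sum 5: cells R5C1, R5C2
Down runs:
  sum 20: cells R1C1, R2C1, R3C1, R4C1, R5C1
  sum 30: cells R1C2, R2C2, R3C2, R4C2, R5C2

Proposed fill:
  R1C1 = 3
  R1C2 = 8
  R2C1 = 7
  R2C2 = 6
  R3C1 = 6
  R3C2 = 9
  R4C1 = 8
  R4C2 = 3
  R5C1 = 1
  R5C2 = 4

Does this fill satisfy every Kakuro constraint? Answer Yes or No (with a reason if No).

No — the down run R1C1–R5C1 sums to 25, not 20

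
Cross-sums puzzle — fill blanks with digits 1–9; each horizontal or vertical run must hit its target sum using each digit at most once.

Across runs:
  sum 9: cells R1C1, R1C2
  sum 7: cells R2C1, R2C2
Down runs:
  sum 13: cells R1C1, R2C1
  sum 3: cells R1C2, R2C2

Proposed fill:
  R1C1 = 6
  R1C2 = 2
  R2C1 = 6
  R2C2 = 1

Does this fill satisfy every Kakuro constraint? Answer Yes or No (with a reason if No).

No — the down run R1C1–R2C1 sums to 12, not 13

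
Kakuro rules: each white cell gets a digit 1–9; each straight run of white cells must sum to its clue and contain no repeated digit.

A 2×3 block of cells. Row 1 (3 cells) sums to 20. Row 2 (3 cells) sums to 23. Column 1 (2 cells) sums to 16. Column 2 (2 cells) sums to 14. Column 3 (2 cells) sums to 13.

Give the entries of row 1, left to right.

7, 8, 5

23 in 3 cells must be {6,8,9}; 16 in 2 cells must be {7,9}.
The 23 across and the 16 down share only 9, so (2,1) = 9.
(1,1) = 16 − 9 = 7 completes the 16 down.
Nothing is forced directly, so branch on (2,2), whose candidates are 6 or 8. If (2,2) = 8: then (1,2) would have to be in {4,5,8,9} for the 20 across but in {6} for the 14 down — contradiction. So (2,2) = 6.
(1,2) = 14 − 6 = 8 completes the 14 down.
(1,3) = 20 − 15 = 5 completes the 20 across.
(2,3) = 23 − 15 = 8 completes the 23 across.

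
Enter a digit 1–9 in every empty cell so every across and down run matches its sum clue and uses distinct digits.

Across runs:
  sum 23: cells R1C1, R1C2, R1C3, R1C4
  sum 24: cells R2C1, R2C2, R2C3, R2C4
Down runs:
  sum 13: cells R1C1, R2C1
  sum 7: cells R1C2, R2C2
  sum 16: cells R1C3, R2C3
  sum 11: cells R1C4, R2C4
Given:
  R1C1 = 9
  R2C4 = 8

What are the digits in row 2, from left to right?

4, 3, 9, 8

16 in 2 cells must be {7,9}.
Given what's placed, R1C3 must be 7 to fit the 23 across and 16 down.
R1C4 = 11 − 8 = 3 completes the 11 down.
R2C1 = 13 − 9 = 4 completes the 13 down.
R2C3 = 16 − 7 = 9 completes the 16 down.
R1C2 = 23 − 19 = 4 completes the 23 across.
R2C2 = 24 − 21 = 3 completes the 24 across.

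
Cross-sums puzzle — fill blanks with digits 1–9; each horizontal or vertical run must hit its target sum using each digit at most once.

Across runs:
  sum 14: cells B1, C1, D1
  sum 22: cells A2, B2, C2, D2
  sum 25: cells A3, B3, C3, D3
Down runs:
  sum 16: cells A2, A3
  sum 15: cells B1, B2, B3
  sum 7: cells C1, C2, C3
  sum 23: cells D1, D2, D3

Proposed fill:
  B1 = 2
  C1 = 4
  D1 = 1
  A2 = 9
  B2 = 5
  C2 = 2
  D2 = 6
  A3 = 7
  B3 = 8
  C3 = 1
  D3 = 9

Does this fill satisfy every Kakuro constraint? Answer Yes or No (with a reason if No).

No — the across run B1–D1 sums to 7, not 14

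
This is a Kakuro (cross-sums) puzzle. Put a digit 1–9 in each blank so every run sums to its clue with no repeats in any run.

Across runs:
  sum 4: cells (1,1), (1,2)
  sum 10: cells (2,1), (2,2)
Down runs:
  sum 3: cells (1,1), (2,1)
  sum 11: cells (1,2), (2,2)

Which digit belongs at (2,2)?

4 in 2 cells must be {1,3}; 3 in 2 cells must be {1,2}.
The 4 across and the 3 down share only 1, so (1,1) = 1.
(1,2) = 4 − 1 = 3 completes the 4 across.
(2,1) = 3 − 1 = 2 completes the 3 down.
(2,2) = 10 − 2 = 8 completes the 10 across.

8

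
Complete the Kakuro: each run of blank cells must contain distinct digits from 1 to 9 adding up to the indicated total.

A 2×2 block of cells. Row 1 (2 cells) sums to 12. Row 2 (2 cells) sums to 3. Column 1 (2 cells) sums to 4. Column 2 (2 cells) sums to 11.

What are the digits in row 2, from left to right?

3 in 2 cells must be {1,2}; 4 in 2 cells must be {1,3}.
The 12 across and the 4 down share only 3, so (1,1) = 3.
(1,2) = 12 − 3 = 9 completes the 12 across.
(2,1) = 4 − 3 = 1 completes the 4 down.
(2,2) = 3 − 1 = 2 completes the 3 across.

1, 2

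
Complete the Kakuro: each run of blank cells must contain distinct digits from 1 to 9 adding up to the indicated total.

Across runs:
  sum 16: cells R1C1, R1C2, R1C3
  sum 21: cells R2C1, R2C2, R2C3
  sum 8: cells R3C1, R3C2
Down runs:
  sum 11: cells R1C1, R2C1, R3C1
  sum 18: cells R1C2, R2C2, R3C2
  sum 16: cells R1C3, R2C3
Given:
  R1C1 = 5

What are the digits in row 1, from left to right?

5 4 7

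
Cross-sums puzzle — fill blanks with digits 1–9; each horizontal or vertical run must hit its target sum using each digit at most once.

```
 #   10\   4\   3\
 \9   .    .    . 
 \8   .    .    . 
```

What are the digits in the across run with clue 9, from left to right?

6 1 2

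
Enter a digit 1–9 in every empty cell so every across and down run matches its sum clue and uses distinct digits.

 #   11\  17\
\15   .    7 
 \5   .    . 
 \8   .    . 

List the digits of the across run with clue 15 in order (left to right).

8 7

R1C1 = 15 − 7 = 8 completes the 15 across.
Nothing is forced directly, so branch on R2C1, whose candidates are 1 or 2. If R2C1 = 2: then R2C2 would have to be in {3} for the 5 across but in {1,2,4,6,8,9} for the 17 down — contradiction. So R2C1 = 1.
R2C2 = 5 − 1 = 4 completes the 5 across.
R3C1 = 11 − 9 = 2 completes the 11 down.
R3C2 = 8 − 2 = 6 completes the 8 across.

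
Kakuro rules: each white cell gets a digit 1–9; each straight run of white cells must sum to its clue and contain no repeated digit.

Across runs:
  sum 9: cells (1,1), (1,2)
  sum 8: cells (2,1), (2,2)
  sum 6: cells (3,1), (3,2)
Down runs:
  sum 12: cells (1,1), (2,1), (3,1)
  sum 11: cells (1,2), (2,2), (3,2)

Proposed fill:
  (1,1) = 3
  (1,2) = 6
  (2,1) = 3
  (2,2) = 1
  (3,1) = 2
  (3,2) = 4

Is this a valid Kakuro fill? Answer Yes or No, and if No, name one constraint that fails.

No — the down run (1,1)–(3,1) sums to 8, not 12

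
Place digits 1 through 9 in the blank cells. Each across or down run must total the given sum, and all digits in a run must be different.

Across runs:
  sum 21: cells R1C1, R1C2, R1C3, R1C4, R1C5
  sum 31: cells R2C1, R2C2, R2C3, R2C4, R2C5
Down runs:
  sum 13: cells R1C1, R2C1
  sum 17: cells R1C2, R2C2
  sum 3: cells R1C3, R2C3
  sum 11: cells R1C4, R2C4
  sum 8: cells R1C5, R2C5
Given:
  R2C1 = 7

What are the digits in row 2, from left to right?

7 8 2 9 5

17 in 2 cells must be {8,9}; 3 in 2 cells must be {1,2}.
R1C1 = 13 − 7 = 6 completes the 13 down.
No cell is forced outright now. R1C3 can only be 1 or 2 (the digits allowed by both its 21 across and its 3 down). If R1C3 = 2: that forces R2C3 = 1, R2C5 = 6, after which R1C5 would have to be in {1,3,4,5,7,8,9} for the 21 across but in {2} for the 8 down — contradiction. So R1C3 = 1.
R2C3 = 3 − 1 = 2 completes the 3 down.
Given what's placed, R2C5 must be 5 to fit the 31 across and 8 down.
R1C5 = 8 − 5 = 3 completes the 8 down.
Given what's placed, R1C2 must be 9 to fit the 21 across and 17 down.
R1C4 = 21 − 19 = 2 completes the 21 across.
R2C2 = 17 − 9 = 8 completes the 17 down.
R2C4 = 31 − 22 = 9 completes the 31 across.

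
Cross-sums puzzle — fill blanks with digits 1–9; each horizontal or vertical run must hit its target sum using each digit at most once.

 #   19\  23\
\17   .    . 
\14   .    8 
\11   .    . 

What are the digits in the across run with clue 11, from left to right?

17 in 2 cells must be {8,9}; 23 in 3 cells must be {6,8,9}.
R1C2 = 9: the only remaining digit allowed by both the 17 across and the 23 down.
R2C1 = 14 − 8 = 6 completes the 14 across.
R3C2 = 23 − 17 = 6 completes the 23 down.
R1C1 = 17 − 9 = 8 completes the 17 across.
R3C1 = 11 − 6 = 5 completes the 11 across.

5, 6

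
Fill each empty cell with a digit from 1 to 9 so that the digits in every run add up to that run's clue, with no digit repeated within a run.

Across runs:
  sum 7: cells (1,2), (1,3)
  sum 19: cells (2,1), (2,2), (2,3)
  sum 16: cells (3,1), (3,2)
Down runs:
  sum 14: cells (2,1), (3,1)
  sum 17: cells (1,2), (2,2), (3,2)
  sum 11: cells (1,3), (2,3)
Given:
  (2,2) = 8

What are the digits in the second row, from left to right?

16 in 2 cells must be {7,9}.
(3,1) = 9: only digit in both the 16-across and 14-down candidate sets.
(3,2) = 16 − 9 = 7 completes the 16 across.
(1,2) = 17 − 15 = 2 completes the 17 down.
(1,3) = 7 − 2 = 5 completes the 7 across.
(2,1) = 14 − 9 = 5 completes the 14 down.
(2,3) = 19 − 13 = 6 completes the 19 across.

5 8 6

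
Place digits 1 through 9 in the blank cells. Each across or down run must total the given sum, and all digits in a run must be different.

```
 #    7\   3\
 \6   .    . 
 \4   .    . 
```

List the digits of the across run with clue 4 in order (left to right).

3, 1

4 in 2 cells must be {1,3}; 3 in 2 cells must be {1,2}.
The 4 across and the 3 down share only 1, so R2C2 = 1.
R1C2 = 3 − 1 = 2 completes the 3 down.
R2C1 = 4 − 1 = 3 completes the 4 across.
R1C1 = 6 − 2 = 4 completes the 6 across.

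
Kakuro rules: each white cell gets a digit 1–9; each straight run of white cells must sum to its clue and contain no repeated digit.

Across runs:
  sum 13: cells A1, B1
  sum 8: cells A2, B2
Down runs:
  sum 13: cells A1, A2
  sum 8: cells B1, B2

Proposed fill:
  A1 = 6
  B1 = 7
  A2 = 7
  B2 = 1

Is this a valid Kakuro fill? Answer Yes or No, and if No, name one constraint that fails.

Yes

Across: 6+7=13; 7+1=8. Down: 6+7=13; 7+1=8. No digit repeats within any run.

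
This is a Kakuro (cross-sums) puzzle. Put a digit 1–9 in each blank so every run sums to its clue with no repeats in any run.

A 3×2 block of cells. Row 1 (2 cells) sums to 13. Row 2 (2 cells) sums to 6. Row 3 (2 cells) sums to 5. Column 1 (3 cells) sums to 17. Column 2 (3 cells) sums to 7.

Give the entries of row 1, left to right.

7 in 3 cells must be {1,2,4}.
The 13 across and the 7 down share only 4, so (1,2) = 4.
(1,1) = 13 − 4 = 9 completes the 13 across.
Nothing is forced directly, so branch on (2,2), whose candidates are 1 or 2. If (2,2) = 2: then (2,1) would have to be in {4} for the 6 across but in {1,2,3,5,6,7} for the 17 down — contradiction. So (2,2) = 1.
(2,1) = 6 − 1 = 5 completes the 6 across.
(3,1) = 17 − 14 = 3 completes the 17 down.
(3,2) = 5 − 3 = 2 completes the 5 across.

9 4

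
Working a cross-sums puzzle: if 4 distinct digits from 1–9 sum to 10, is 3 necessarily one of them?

The only way to make 10 from 4 distinct digits is {1,2,3,4}, which contains 3.

Yes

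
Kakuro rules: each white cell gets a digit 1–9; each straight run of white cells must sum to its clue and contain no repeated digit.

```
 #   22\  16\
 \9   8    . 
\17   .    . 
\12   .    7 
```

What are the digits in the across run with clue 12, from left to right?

17 in 2 cells must be {8,9}.
R1C2 = 9 − 8 = 1 completes the 9 across.
R2C1 = 9: the only remaining digit allowed by both the 17 across and the 22 down.
R2C2 = 17 − 9 = 8 completes the 17 across.
R3C1 = 12 − 7 = 5 completes the 12 across.

5 7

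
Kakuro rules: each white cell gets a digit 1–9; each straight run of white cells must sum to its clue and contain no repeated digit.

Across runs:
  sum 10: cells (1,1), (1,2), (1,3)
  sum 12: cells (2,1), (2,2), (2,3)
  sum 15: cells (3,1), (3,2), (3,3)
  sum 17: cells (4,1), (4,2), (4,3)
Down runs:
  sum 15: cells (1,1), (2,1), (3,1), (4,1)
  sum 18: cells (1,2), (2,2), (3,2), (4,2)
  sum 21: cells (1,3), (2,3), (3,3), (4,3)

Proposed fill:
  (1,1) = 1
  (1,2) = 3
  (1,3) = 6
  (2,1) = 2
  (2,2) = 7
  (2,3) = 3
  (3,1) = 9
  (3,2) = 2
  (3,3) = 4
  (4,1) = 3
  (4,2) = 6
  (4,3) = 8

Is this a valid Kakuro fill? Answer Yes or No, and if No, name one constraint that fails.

Yes

Across: 1+3+6=10; 2+7+3=12; 9+2+4=15; 3+6+8=17. Down: 1+2+9+3=15; 3+7+2+6=18; 6+3+4+8=21. No digit repeats within any run.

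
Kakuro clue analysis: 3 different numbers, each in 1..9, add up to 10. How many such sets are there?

4

3 distinct digits from 1–9 sum between 6 and 24.
Enumerating: {1,2,7}, {1,3,6}, {1,4,5}, {2,3,5}.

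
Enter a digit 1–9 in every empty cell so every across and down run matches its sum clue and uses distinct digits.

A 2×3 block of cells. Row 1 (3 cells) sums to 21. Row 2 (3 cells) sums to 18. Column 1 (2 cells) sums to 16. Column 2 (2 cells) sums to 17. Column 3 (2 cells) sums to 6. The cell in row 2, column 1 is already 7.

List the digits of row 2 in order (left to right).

7 9 2

16 in 2 cells must be {7,9}; 17 in 2 cells must be {8,9}.
(1,1) = 16 − 7 = 9 completes the 16 down.
Given what's placed, (1,2) must be 8 to fit the 21 across and 17 down.
(1,3) = 21 − 17 = 4 completes the 21 across.
(2,2) = 17 − 8 = 9 completes the 17 down.
(2,3) = 18 − 16 = 2 completes the 18 across.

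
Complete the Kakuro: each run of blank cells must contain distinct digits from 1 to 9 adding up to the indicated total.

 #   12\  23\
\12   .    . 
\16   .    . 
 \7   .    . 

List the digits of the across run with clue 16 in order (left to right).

16 in 2 cells must be {7,9}; 23 in 3 cells must be {6,8,9}.
The 16 across and the 23 down share only 9, so R2C2 = 9.
Given what's placed, R3C2 must be 6 to fit the 7 across and 23 down.
R1C2 = 23 − 15 = 8 completes the 23 down.
R2C1 = 16 − 9 = 7 completes the 16 across.
R3C1 = 7 − 6 = 1 completes the 7 across.
R1C1 = 12 − 8 = 4 completes the 12 across.

7, 9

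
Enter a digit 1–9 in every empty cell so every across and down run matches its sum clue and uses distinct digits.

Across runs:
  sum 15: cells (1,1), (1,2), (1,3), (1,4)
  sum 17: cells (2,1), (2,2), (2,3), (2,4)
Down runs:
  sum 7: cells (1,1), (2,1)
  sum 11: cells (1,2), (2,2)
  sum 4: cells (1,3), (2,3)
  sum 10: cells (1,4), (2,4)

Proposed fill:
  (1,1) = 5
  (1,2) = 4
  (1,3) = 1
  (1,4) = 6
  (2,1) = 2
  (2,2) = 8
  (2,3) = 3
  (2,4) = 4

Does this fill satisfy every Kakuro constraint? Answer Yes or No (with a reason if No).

No — the across run (1,1)–(1,4) sums to 16, not 15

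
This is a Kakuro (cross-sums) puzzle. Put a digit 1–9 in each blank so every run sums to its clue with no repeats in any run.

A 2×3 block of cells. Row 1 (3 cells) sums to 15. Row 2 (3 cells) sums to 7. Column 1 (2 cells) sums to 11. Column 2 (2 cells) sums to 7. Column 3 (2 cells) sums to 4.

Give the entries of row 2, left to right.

7 in 3 cells must be {1,2,4}; 4 in 2 cells must be {1,3}.
The 7 across and the 4 down share only 1, so (2,3) = 1.
(1,3) = 4 − 1 = 3 completes the 4 down.
Nothing is forced directly, so branch on (2,1), whose candidates are 2 or 4. If (2,1) = 2: then (1,1) would have to be in {4,5,7,8} for the 15 across but in {9} for the 11 down — contradiction. So (2,1) = 4.
(1,1) = 11 − 4 = 7 completes the 11 down.
(1,2) = 15 − 10 = 5 completes the 15 across.
(2,2) = 7 − 5 = 2 completes the 7 across.

4, 2, 1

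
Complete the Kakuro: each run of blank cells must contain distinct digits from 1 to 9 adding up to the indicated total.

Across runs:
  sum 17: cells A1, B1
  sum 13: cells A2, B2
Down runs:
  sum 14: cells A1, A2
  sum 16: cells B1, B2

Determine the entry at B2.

7

17 in 2 cells must be {8,9}; 16 in 2 cells must be {7,9}.
The 17 across and the 16 down share only 9, so B1 = 9.
B2 = 16 − 9 = 7 completes the 16 down.
A1 = 17 − 9 = 8 completes the 17 across.
A2 = 13 − 7 = 6 completes the 13 across.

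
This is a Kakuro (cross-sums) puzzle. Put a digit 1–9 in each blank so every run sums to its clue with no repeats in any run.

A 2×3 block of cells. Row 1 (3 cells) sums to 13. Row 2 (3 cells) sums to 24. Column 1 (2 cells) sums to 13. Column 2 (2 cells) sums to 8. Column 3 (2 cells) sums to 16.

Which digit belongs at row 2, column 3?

9

24 in 3 cells must be {7,8,9}; 16 in 2 cells must be {7,9}.
The 24 across and the 8 down share only 7, so (2,2) = 7.
Given what's placed, (2,3) must be 9 to fit the 24 across and 16 down.
(1,2) = 8 − 7 = 1 completes the 8 down.
(1,3) = 16 − 9 = 7 completes the 16 down.
(2,1) = 24 − 16 = 8 completes the 24 across.
(1,1) = 13 − 8 = 5 completes the 13 across.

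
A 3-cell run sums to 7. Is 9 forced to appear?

The only way to make 7 from 3 distinct digits is {1,2,4}, which does not contain 9.

No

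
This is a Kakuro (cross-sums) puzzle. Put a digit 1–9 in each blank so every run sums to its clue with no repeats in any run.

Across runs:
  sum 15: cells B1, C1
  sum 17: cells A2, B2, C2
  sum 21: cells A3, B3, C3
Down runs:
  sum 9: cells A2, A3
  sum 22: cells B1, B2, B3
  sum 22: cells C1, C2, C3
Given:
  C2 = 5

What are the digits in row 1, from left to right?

6 9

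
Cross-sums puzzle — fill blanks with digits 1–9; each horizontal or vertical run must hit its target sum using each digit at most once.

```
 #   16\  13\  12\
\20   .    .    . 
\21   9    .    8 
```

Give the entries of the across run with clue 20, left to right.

7, 9, 4

16 in 2 cells must be {7,9}.
R1C1 = 16 − 9 = 7 completes the 16 down.
R1C3 = 12 − 8 = 4 completes the 12 down.
R2C2 = 21 − 17 = 4 completes the 21 across.
R1C2 = 20 − 11 = 9 completes the 20 across.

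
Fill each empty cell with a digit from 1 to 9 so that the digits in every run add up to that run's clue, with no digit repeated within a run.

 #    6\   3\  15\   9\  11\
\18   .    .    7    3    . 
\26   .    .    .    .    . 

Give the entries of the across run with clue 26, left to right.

1, 2, 8, 6, 9

3 in 2 cells must be {1,2}.
R2C3 = 15 − 7 = 8 completes the 15 down.
R2C4 = 9 − 3 = 6 completes the 9 down.
No cell is forced outright now. R1C5 can only be 2 or 5 (the digits allowed by both its 18 across and its 11 down). If R1C5 = 5: then R2C5 would have to be in {1,2,3,4,5,7,9} for the 26 across but in {6} for the 11 down — contradiction. So R1C5 = 2.
Given what's placed, R1C2 must be 1 to fit the 18 across and 3 down.
R2C2 = 3 − 1 = 2 completes the 3 down.
R2C5 = 11 − 2 = 9 completes the 11 down.
R1C1 = 18 − 13 = 5 completes the 18 across.
R2C1 = 26 − 25 = 1 completes the 26 across.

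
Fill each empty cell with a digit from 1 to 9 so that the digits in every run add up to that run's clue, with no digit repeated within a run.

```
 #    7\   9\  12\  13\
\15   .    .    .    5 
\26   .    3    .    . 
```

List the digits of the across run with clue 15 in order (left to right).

1 6 3 5

R1C2 = 9 − 3 = 6 completes the 9 down.
R1C3 = 3: the only remaining digit allowed by both the 15 across and the 12 down.
R2C1 = 6: the only remaining digit allowed by both the 26 across and the 7 down.
R2C3 = 12 − 3 = 9 completes the 12 down.
R2C4 = 26 − 18 = 8 completes the 26 across.
R1C1 = 15 − 14 = 1 completes the 15 across.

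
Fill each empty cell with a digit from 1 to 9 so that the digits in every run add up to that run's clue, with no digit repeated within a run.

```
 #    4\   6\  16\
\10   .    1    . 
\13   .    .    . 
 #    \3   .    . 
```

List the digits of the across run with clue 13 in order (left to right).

1 3 9

3 in 2 cells must be {1,2}; 4 in 2 cells must be {1,3}; 6 in 3 cells must be {1,2,3}.
Given what's placed, R1C1 must be 3 to fit the 10 across and 4 down.
R1C3 = 10 − 4 = 6 completes the 10 across.
R2C1 = 4 − 3 = 1 completes the 4 down.
R2C2 = 3: the only remaining digit allowed by both the 13 across and the 6 down.
R2C3 = 13 − 4 = 9 completes the 13 across.
R3C2 = 6 − 4 = 2 completes the 6 down.
R3C3 = 3 − 2 = 1 completes the 3 across.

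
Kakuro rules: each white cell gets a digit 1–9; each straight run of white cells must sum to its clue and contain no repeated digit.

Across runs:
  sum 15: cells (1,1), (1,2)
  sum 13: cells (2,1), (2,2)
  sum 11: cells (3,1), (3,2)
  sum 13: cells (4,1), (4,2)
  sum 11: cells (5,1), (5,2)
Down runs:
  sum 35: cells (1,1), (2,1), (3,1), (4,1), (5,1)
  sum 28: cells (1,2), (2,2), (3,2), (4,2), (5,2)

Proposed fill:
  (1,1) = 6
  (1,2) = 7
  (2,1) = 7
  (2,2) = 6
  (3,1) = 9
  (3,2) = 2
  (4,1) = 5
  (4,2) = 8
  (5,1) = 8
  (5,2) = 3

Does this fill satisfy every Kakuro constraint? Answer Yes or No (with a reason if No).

No — the across run (1,1)–(1,2) sums to 13, not 15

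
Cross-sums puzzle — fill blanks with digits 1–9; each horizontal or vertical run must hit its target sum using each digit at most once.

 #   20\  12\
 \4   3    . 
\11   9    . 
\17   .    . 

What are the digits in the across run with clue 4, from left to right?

3, 1

4 in 2 cells must be {1,3}; 17 in 2 cells must be {8,9}.
R1C2 = 4 − 3 = 1 completes the 4 across.
R2C2 = 11 − 9 = 2 completes the 11 across.
R3C1 = 20 − 12 = 8 completes the 20 down.
R3C2 = 17 − 8 = 9 completes the 17 across.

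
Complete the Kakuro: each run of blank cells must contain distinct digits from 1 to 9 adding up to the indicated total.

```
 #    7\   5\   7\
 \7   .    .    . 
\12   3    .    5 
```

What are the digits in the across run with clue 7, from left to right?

4 1 2

7 in 3 cells must be {1,2,4}.
R1C1 = 7 − 3 = 4 completes the 7 down.
R1C3 = 7 − 5 = 2 completes the 7 down.
R2C2 = 12 − 8 = 4 completes the 12 across.
R1C2 = 7 − 6 = 1 completes the 7 across.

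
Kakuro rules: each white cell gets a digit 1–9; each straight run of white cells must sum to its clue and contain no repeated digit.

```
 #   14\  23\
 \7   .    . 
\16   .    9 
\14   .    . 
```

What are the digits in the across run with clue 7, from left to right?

1 6

16 in 2 cells must be {7,9}; 23 in 3 cells must be {6,8,9}.
R1C2 = 6: the only remaining digit allowed by both the 7 across and the 23 down.
R2C1 = 16 − 9 = 7 completes the 16 across.
R3C2 = 23 − 15 = 8 completes the 23 down.
R1C1 = 7 − 6 = 1 completes the 7 across.
R3C1 = 14 − 8 = 6 completes the 14 across.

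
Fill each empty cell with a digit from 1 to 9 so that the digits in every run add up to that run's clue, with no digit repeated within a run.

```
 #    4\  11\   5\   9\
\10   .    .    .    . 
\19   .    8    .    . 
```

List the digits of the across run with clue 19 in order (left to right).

10 in 4 cells must be {1,2,3,4}; 4 in 2 cells must be {1,3}.
R1C2 = 11 − 8 = 3 completes the 11 down.
R1C1 = 1: the only remaining digit allowed by both the 10 across and the 4 down.
R2C1 = 4 − 1 = 3 completes the 4 down.
No cell is forced outright now. R2C3 can only be 1 or 2 (the digits allowed by both its 19 across and its 5 down). If R2C3 = 2: then R1C3 would have to be in {2,4} for the 10 across but in {3} for the 5 down — contradiction. So R2C3 = 1.
R1C3 = 5 − 1 = 4 completes the 5 down.
R1C4 = 10 − 8 = 2 completes the 10 across.
R2C4 = 19 − 12 = 7 completes the 19 across.

3 8 1 7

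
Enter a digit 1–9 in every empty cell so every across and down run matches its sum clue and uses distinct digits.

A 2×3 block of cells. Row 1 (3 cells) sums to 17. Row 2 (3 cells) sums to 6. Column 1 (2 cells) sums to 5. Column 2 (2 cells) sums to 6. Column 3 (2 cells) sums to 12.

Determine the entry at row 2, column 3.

3

6 in 3 cells must be {1,2,3}.
The 6 across and the 12 down share only 3, so (2,3) = 3.
(1,3) = 12 − 3 = 9 completes the 12 down.
Nothing is forced directly, so branch on (2,1), whose candidates are 1 or 2. If (2,1) = 1: then (1,1) would have to be in {1,2,3,5,6,7} for the 17 across but in {4} for the 5 down — contradiction. So (2,1) = 2.
(1,1) = 5 − 2 = 3 completes the 5 down.
(1,2) = 17 − 12 = 5 completes the 17 across.
(2,2) = 6 − 5 = 1 completes the 6 across.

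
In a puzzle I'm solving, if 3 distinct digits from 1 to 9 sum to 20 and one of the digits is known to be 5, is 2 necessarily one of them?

No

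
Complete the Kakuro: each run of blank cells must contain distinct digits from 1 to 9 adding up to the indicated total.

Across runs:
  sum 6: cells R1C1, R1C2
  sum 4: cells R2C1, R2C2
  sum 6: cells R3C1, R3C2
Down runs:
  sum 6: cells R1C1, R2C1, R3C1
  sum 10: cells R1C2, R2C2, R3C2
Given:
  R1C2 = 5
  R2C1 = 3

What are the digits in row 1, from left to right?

1 5

4 in 2 cells must be {1,3}; 6 in 3 cells must be {1,2,3}.
R1C1 = 6 − 5 = 1 completes the 6 across.
R2C2 = 4 − 3 = 1 completes the 4 across.
R3C1 = 6 − 4 = 2 completes the 6 down.
R3C2 = 6 − 2 = 4 completes the 6 across.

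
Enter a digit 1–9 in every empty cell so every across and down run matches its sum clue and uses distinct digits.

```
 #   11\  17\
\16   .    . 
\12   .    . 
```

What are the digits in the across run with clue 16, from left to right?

7 9

16 in 2 cells must be {7,9}; 17 in 2 cells must be {8,9}.
The 16 across and the 17 down share only 9, so R1C2 = 9.
R2C2 = 17 − 9 = 8 completes the 17 down.
R1C1 = 16 − 9 = 7 completes the 16 across.
R2C1 = 12 − 8 = 4 completes the 12 across.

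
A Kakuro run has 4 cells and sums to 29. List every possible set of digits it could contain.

{5,7,8,9}

4 distinct digits from 1–9 sum between 10 and 30.
Only one set works: {5,7,8,9}.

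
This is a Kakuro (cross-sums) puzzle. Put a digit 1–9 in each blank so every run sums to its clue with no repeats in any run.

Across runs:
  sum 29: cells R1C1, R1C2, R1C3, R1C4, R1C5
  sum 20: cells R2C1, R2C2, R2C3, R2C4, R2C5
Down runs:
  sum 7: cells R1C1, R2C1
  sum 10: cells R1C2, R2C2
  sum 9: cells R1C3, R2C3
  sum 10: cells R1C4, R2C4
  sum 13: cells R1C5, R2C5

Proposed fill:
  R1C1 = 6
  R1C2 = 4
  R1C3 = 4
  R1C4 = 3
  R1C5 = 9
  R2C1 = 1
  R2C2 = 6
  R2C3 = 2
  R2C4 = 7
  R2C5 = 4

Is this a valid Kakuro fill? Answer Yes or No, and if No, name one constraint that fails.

No — the down run R1C3–R2C3 sums to 6, not 9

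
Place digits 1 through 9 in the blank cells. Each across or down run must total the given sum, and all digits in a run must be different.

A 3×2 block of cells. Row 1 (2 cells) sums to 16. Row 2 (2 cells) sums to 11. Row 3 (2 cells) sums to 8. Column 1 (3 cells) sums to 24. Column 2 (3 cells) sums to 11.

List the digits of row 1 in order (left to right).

9 7

16 in 2 cells must be {7,9}; 24 in 3 cells must be {7,8,9}.
The 16 across and the 11 down share only 7, so (1,2) = 7.
Given what's placed, (2,2) must be 3 to fit the 11 across and 11 down.
(3,1) = 7: only digit in both the 8-across and 24-down candidate sets.
(3,2) = 8 − 7 = 1 completes the 8 across.
(1,1) = 16 − 7 = 9 completes the 16 across.
(2,1) = 11 − 3 = 8 completes the 11 across.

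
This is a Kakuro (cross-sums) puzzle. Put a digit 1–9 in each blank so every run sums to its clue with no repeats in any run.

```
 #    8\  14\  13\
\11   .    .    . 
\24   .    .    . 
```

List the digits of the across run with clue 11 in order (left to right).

1, 6, 4

24 in 3 cells must be {7,8,9}.
The 24 across and the 8 down share only 7, so R2C1 = 7.
R1C1 = 8 − 7 = 1 completes the 8 down.
Nothing is forced directly, so branch on R1C2, whose candidates are 6 or 8. If R1C2 = 8: then R1C3 would have to be in {2} for the 11 across but in {4,5,6,7,8,9} for the 13 down — contradiction. So R1C2 = 6.
R1C3 = 11 − 7 = 4 completes the 11 across.
R2C2 = 14 − 6 = 8 completes the 14 down.
R2C3 = 24 − 15 = 9 completes the 24 across.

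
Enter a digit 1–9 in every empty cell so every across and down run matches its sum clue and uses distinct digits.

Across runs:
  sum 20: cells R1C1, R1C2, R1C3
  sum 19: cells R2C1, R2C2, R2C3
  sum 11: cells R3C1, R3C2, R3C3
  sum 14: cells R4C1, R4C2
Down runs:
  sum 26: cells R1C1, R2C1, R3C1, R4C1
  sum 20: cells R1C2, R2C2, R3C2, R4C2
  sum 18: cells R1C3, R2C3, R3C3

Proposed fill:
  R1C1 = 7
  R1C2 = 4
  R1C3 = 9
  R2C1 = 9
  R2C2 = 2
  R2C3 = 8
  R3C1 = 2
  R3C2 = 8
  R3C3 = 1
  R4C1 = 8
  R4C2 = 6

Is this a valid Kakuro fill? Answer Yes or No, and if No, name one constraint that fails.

Across: 7+4+9=20; 9+2+8=19; 2+8+1=11; 8+6=14. Down: 7+9+2+8=26; 4+2+8+6=20; 9+8+1=18. No digit repeats within any run.

Yes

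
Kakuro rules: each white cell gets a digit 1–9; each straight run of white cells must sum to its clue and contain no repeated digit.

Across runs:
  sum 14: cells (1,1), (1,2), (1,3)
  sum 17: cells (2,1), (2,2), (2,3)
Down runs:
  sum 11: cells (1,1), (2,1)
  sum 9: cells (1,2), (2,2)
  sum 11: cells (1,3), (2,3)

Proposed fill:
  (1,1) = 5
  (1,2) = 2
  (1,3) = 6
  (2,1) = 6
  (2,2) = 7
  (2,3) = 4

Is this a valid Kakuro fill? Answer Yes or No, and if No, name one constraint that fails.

No — the down run (1,3)–(2,3) sums to 10, not 11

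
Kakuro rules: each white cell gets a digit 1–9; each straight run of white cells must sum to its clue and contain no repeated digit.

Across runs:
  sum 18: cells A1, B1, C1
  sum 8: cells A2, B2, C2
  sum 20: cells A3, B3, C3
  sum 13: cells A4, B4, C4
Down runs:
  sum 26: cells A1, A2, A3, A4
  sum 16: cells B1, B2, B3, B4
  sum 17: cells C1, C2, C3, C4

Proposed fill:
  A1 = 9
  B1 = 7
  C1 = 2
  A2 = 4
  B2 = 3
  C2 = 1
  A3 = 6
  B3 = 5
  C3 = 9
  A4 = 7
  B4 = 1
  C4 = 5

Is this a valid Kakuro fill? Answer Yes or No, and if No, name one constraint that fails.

Across: 9+7+2=18; 4+3+1=8; 6+5+9=20; 7+1+5=13. Down: 9+4+6+7=26; 7+3+5+1=16; 2+1+9+5=17. No digit repeats within any run.

Yes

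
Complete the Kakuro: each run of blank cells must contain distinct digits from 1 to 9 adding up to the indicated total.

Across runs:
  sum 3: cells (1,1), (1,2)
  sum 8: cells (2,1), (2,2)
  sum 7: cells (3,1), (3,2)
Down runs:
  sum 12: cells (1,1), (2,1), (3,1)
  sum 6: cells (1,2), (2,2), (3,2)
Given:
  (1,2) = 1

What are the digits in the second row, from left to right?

3 in 2 cells must be {1,2}; 6 in 3 cells must be {1,2,3}.
(1,1) = 3 − 1 = 2 completes the 3 across.
No cell is forced outright now. (2,2) can only be 2 or 3 (the digits allowed by both its 8 across and its 6 down). If (2,2) = 3: then (2,1) would have to be in {5} for the 8 across but in {1,3,4,6,7,9} for the 12 down — contradiction. So (2,2) = 2.
(2,1) = 8 − 2 = 6 completes the 8 across.
(3,1) = 12 − 8 = 4 completes the 12 down.
(3,2) = 7 − 4 = 3 completes the 7 across.

6 2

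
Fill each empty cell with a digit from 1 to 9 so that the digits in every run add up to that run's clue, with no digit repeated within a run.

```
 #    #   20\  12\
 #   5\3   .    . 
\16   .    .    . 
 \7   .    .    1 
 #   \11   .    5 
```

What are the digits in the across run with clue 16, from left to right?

3, 9, 4

3 in 2 cells must be {1,2}; 7 in 3 cells must be {1,2,4}.
Given what's placed, R1C3 must be 2 to fit the 3 across and 12 down.
R2C3 = 12 − 8 = 4 completes the 12 down.
R4C2 = 11 − 5 = 6 completes the 11 across.
R1C2 = 3 − 2 = 1 completes the 3 across.
R2C1 = 3: the only remaining digit allowed by both the 16 across and the 5 down.
R2C2 = 16 − 7 = 9 completes the 16 across.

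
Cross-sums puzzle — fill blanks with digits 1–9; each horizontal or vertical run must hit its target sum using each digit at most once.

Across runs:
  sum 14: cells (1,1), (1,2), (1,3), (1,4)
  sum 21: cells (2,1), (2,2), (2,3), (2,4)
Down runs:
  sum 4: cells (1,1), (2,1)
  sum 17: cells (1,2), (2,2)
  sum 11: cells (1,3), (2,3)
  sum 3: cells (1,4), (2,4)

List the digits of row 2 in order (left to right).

3 9 8 1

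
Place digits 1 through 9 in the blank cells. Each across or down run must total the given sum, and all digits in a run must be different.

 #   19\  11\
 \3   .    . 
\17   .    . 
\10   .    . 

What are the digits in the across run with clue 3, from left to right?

2 1

3 in 2 cells must be {1,2}; 17 in 2 cells must be {8,9}.
The 3 across and the 19 down share only 2, so R1C1 = 2.
R1C2 = 3 − 2 = 1 completes the 3 across.
Given what's placed, R2C2 must be 8 to fit the 17 across and 11 down.
R3C2 = 11 − 9 = 2 completes the 11 down.
R2C1 = 17 − 8 = 9 completes the 17 across.
R3C1 = 10 − 2 = 8 completes the 10 across.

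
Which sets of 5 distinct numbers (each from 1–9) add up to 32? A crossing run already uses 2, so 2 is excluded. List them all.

5 distinct digits from 1–9 sum between 15 and 35.
Dropping sets that contain 2.

{3,5,7,8,9}; {4,5,6,8,9}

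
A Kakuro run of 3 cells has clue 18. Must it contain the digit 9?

No

Counterexample: {3,7,8} sums to 18 without using 9.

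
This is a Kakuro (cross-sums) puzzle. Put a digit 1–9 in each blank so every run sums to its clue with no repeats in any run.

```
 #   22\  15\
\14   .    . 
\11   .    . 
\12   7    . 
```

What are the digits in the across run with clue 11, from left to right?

R3C2 = 12 − 7 = 5 completes the 12 across.
No cell is forced outright now. R1C1 can only be 6 or 9 (the digits allowed by both its 14 across and its 22 down). If R1C1 = 9: then R1C2 would have to be in {5} for the 14 across but in {1,2,3,4,6,7,8,9} for the 15 down — contradiction. So R1C1 = 6.
R1C2 = 14 − 6 = 8 completes the 14 across.
R2C1 = 22 − 13 = 9 completes the 22 down.
R2C2 = 11 − 9 = 2 completes the 11 across.

9, 2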